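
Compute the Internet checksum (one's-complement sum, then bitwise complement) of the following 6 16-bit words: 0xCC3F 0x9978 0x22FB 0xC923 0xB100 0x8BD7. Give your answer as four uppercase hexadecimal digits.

One's-complement addition (fold any carry out of bit 15 back into bit 0):
  0xCC3F + 0x9978 = 0x165B7 → wrap carry → 0x65B8
  0x65B8 + 0x22FB = 0x088B3
  0x88B3 + 0xC923 = 0x151D6 → wrap carry → 0x51D7
  0x51D7 + 0xB100 = 0x102D7 → wrap carry → 0x02D8
  0x02D8 + 0x8BD7 = 0x08EAF
One's-complement sum = 0x8EAF.
Checksum = ~0x8EAF & 0xFFFF = 0x7150.

7150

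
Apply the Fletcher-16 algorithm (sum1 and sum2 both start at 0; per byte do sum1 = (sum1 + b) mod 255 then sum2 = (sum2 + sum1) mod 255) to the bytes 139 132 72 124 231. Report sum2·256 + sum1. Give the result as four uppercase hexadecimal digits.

85BC

Running sums (mod 255):
  after byte 0 (139): sum1=139, sum2=139
  after byte 1 (132): sum1=16, sum2=155
  after byte 2 (72): sum1=88, sum2=243
  after byte 3 (124): sum1=212, sum2=200
  after byte 4 (231): sum1=188, sum2=133
Checksum = sum2·256 + sum1 = 133·256 + 188 = 34236 = 0x85BC.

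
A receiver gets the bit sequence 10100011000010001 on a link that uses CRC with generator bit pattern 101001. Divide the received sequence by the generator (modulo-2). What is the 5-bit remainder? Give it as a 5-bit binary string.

10000

Modulo-2 division of 10100011000010001 by 101001:
  pos 0: 101000 XOR 101001 = 000001
  pos 5: 111000 XOR 101001 = 010001
  pos 6: 100010 XOR 101001 = 001011
  pos 8: 101110 XOR 101001 = 000111
  pos 11: 111001 XOR 101001 = 010000
Remainder = 10000 (nonzero — an error is detected).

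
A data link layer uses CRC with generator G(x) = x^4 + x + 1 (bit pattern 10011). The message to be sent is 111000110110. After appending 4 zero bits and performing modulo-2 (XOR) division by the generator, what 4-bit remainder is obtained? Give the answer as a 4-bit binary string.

Append 4 zeros: 1110001101100000. Divide by 10011 (XOR where the leading bit is 1):
  pos 0: 11100 XOR 10011 = 01111
  pos 1: 11110 XOR 10011 = 01101
  pos 2: 11011 XOR 10011 = 01000
  pos 3: 10001 XOR 10011 = 00010
  pos 6: 10011 XOR 10011 = 00000
Remainder (last 4 bits) = 0000. This is the CRC / FCS.

0000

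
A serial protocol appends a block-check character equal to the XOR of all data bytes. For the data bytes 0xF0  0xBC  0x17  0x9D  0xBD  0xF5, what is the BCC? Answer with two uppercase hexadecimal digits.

XOR the bytes together:
  start with 0xF0
  0xF0 ⊕ 0xBC = 0x4C
  0x4C ⊕ 0x17 = 0x5B
  0x5B ⊕ 0x9D = 0xC6
  0xC6 ⊕ 0xBD = 0x7B
  0x7B ⊕ 0xF5 = 0x8E

8E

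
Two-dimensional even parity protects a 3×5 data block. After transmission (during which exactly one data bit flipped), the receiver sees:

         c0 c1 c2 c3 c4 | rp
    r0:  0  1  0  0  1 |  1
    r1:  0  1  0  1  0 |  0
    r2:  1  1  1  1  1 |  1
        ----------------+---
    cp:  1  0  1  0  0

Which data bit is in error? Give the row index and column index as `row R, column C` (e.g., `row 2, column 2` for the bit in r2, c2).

row 0, column 1

Recompute each row's even parity and compare to rp:
  r0: data parity 0, sent rp 1 → mismatch
  r1: data parity 0, sent rp 0 → ok
  r2: data parity 1, sent rp 1 → ok
Recompute each column's even parity and compare to cp:
  c0: data parity 1, sent cp 1 → ok
  c1: data parity 1, sent cp 0 → mismatch
  c2: data parity 1, sent cp 1 → ok
  c3: data parity 0, sent cp 0 → ok
  c4: data parity 0, sent cp 0 → ok
Exactly one row (r0) and one column (c1) fail → the flipped bit is at their intersection.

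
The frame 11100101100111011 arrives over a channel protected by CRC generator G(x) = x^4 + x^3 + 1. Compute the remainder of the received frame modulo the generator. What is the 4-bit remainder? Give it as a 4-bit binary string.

Modulo-2 division of 11100101100111011 by 11001:
  pos 0: 11100 XOR 11001 = 00101
  pos 2: 10110 XOR 11001 = 01111
  pos 3: 11111 XOR 11001 = 00110
  pos 5: 11010 XOR 11001 = 00011
  pos 8: 11011 XOR 11001 = 00010
  pos 11: 10101 XOR 11001 = 01100
  pos 12: 11001 XOR 11001 = 00000
Remainder = 0000 (zero — the frame passes the CRC check).

0000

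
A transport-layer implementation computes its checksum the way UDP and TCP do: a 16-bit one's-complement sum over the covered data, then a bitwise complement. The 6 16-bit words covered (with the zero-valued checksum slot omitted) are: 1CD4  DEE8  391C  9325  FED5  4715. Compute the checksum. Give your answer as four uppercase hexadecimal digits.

One's-complement addition (fold any carry out of bit 15 back into bit 0):
  0x1CD4 + 0xDEE8 = 0x0FBBC
  0xFBBC + 0x391C = 0x134D8 → wrap carry → 0x34D9
  0x34D9 + 0x9325 = 0x0C7FE
  0xC7FE + 0xFED5 = 0x1C6D3 → wrap carry → 0xC6D4
  0xC6D4 + 0x4715 = 0x10DE9 → wrap carry → 0x0DEA
One's-complement sum = 0x0DEA.
Checksum = ~0x0DEA & 0xFFFF = 0xF215.

F215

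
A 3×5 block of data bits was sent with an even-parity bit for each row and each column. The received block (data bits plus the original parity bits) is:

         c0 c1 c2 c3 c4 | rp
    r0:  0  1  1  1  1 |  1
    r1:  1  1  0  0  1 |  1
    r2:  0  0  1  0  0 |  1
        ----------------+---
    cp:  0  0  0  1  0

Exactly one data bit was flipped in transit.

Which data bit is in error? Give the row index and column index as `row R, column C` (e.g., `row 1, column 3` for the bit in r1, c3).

row 0, column 0

Recompute each row's even parity and compare to rp:
  r0: data parity 0, sent rp 1 → mismatch
  r1: data parity 1, sent rp 1 → ok
  r2: data parity 1, sent rp 1 → ok
Recompute each column's even parity and compare to cp:
  c0: data parity 1, sent cp 0 → mismatch
  c1: data parity 0, sent cp 0 → ok
  c2: data parity 0, sent cp 0 → ok
  c3: data parity 1, sent cp 1 → ok
  c4: data parity 0, sent cp 0 → ok
Exactly one row (r0) and one column (c0) fail → the flipped bit is at their intersection.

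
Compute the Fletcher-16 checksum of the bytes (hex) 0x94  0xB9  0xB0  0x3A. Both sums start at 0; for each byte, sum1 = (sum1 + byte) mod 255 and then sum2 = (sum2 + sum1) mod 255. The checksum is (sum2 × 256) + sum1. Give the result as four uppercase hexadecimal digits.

1B39

Running sums (mod 255):
  after byte 0 (0x94): sum1=148, sum2=148
  after byte 1 (0xB9): sum1=78, sum2=226
  after byte 2 (0xB0): sum1=254, sum2=225
  after byte 3 (0x3A): sum1=57, sum2=27
Checksum = sum2·256 + sum1 = 27·256 + 57 = 6969 = 0x1B39.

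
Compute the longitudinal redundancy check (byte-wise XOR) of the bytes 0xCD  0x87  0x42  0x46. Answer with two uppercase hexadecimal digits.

4E

XOR the bytes together:
  start with 0xCD
  0xCD ⊕ 0x87 = 0x4A
  0x4A ⊕ 0x42 = 0x08
  0x08 ⊕ 0x46 = 0x4E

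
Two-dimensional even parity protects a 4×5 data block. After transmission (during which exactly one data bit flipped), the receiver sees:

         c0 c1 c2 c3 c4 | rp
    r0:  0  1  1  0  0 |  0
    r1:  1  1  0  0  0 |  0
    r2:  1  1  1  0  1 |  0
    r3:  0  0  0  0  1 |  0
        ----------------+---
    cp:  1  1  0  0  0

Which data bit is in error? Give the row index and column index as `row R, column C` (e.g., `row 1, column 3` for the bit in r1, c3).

Recompute each row's even parity and compare to rp:
  r0: data parity 0, sent rp 0 → ok
  r1: data parity 0, sent rp 0 → ok
  r2: data parity 0, sent rp 0 → ok
  r3: data parity 1, sent rp 0 → mismatch
Recompute each column's even parity and compare to cp:
  c0: data parity 0, sent cp 1 → mismatch
  c1: data parity 1, sent cp 1 → ok
  c2: data parity 0, sent cp 0 → ok
  c3: data parity 0, sent cp 0 → ok
  c4: data parity 0, sent cp 0 → ok
Exactly one row (r3) and one column (c0) fail → the flipped bit is at their intersection.

row 3, column 0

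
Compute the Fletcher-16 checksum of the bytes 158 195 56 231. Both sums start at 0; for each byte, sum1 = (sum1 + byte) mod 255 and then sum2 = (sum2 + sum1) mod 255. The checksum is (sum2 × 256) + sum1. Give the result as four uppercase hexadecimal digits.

1E82

Running sums (mod 255):
  after byte 0 (158): sum1=158, sum2=158
  after byte 1 (195): sum1=98, sum2=1
  after byte 2 (56): sum1=154, sum2=155
  after byte 3 (231): sum1=130, sum2=30
Checksum = sum2·256 + sum1 = 30·256 + 130 = 7810 = 0x1E82.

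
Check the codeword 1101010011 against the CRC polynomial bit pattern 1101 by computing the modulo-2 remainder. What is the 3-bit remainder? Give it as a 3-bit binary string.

Modulo-2 division of 1101010011 by 1101:
  pos 0: 1101 XOR 1101 = 0000
  pos 5: 1001 XOR 1101 = 0100
  pos 6: 1001 XOR 1101 = 0100
Remainder = 100 (nonzero — an error is detected).

100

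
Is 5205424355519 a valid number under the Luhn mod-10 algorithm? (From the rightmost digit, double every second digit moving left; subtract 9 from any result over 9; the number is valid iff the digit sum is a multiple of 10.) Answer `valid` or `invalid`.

From the right, keep odd positions and double even positions (subtract 9 from any doubled value over 9):
  doubled (positions 2,4,...): 2 1 6 4 1 4 → sum 18
  kept (positions 1,3,...): 9 5 5 4 4 0 5 → sum 32
Total = 50.
50 mod 10 = 0, so the number is valid.

valid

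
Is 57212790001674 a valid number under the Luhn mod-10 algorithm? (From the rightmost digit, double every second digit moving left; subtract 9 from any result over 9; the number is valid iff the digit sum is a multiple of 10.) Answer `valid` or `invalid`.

From the right, keep odd positions and double even positions (subtract 9 from any doubled value over 9):
  doubled (positions 2,4,...): 5 2 0 9 4 4 1 → sum 25
  kept (positions 1,3,...): 4 6 0 0 7 1 7 → sum 25
Total = 50.
50 mod 10 = 0, so the number is valid.

valid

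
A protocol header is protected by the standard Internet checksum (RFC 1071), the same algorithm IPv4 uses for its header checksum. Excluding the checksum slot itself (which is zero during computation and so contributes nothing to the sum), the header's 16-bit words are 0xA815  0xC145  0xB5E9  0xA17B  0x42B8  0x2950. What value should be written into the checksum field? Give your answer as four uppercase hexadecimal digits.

D336

One's-complement addition (fold any carry out of bit 15 back into bit 0):
  0xA815 + 0xC145 = 0x1695A → wrap carry → 0x695B
  0x695B + 0xB5E9 = 0x11F44 → wrap carry → 0x1F45
  0x1F45 + 0xA17B = 0x0C0C0
  0xC0C0 + 0x42B8 = 0x10378 → wrap carry → 0x0379
  0x0379 + 0x2950 = 0x02CC9
One's-complement sum = 0x2CC9.
Checksum = ~0x2CC9 & 0xFFFF = 0xD336.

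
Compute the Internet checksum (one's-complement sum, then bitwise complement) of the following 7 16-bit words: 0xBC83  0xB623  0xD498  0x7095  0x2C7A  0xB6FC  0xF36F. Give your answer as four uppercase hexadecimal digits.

7143

One's-complement addition (fold any carry out of bit 15 back into bit 0):
  0xBC83 + 0xB623 = 0x172A6 → wrap carry → 0x72A7
  0x72A7 + 0xD498 = 0x1473F → wrap carry → 0x4740
  0x4740 + 0x7095 = 0x0B7D5
  0xB7D5 + 0x2C7A = 0x0E44F
  0xE44F + 0xB6FC = 0x19B4B → wrap carry → 0x9B4C
  0x9B4C + 0xF36F = 0x18EBB → wrap carry → 0x8EBC
One's-complement sum = 0x8EBC.
Checksum = ~0x8EBC & 0xFFFF = 0x7143.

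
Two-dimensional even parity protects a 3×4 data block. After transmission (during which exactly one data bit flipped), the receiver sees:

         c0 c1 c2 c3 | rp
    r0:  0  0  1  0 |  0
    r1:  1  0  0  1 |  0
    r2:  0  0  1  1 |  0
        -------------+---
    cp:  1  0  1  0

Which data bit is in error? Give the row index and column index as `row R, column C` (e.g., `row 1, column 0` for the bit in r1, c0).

row 0, column 2

Recompute each row's even parity and compare to rp:
  r0: data parity 1, sent rp 0 → mismatch
  r1: data parity 0, sent rp 0 → ok
  r2: data parity 0, sent rp 0 → ok
Recompute each column's even parity and compare to cp:
  c0: data parity 1, sent cp 1 → ok
  c1: data parity 0, sent cp 0 → ok
  c2: data parity 0, sent cp 1 → mismatch
  c3: data parity 0, sent cp 0 → ok
Exactly one row (r0) and one column (c2) fail → the flipped bit is at their intersection.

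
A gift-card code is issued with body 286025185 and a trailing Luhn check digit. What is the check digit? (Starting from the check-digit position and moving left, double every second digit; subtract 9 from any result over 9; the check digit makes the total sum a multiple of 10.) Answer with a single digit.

Partial digits right→left: 5 8 1 5 2 0 6 8 2
Double every second digit counting from the check-digit position (so the 1st, 3rd, 5th, ... of the partial from the right).
  doubled (with −9 where >9): 1 2 4 3 4 → sum 14
  kept as-is: 8 5 0 8 → sum 21
Total = 14 + 21 = 35.
Check digit = (10 − (35 mod 10)) mod 10 = 5.

5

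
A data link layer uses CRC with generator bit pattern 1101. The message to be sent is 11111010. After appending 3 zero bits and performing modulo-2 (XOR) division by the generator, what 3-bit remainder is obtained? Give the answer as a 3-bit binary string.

011

Append 3 zeros: 11111010000. Divide by 1101 (XOR where the leading bit is 1):
  pos 0: 1111 XOR 1101 = 0010
  pos 2: 1010 XOR 1101 = 0111
  pos 3: 1111 XOR 1101 = 0010
  pos 5: 1000 XOR 1101 = 0101
  pos 6: 1010 XOR 1101 = 0111
  pos 7: 1110 XOR 1101 = 0011
Remainder (last 3 bits) = 011. This is the CRC / FCS.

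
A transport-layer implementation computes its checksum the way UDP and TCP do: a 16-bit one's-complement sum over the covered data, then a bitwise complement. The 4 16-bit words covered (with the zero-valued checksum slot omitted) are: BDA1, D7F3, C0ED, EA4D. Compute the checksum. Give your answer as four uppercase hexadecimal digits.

BF2E

One's-complement addition (fold any carry out of bit 15 back into bit 0):
  0xBDA1 + 0xD7F3 = 0x19594 → wrap carry → 0x9595
  0x9595 + 0xC0ED = 0x15682 → wrap carry → 0x5683
  0x5683 + 0xEA4D = 0x140D0 → wrap carry → 0x40D1
One's-complement sum = 0x40D1.
Checksum = ~0x40D1 & 0xFFFF = 0xBF2E.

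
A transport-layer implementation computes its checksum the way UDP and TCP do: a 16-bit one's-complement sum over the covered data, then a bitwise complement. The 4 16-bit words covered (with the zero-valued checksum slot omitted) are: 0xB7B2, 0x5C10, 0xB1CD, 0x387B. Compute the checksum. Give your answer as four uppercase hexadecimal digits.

One's-complement addition (fold any carry out of bit 15 back into bit 0):
  0xB7B2 + 0x5C10 = 0x113C2 → wrap carry → 0x13C3
  0x13C3 + 0xB1CD = 0x0C590
  0xC590 + 0x387B = 0x0FE0B
One's-complement sum = 0xFE0B.
Checksum = ~0xFE0B & 0xFFFF = 0x01F4.

01F4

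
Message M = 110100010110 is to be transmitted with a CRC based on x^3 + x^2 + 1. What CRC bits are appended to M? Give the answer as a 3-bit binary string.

101

Append 3 zeros: 110100010110000. Divide by 1101 (XOR where the leading bit is 1):
  pos 0: 1101 XOR 1101 = 0000
  pos 7: 1011 XOR 1101 = 0110
  pos 8: 1100 XOR 1101 = 0001
  pos 11: 1000 XOR 1101 = 0101
Remainder (last 3 bits) = 101. This is the CRC / FCS.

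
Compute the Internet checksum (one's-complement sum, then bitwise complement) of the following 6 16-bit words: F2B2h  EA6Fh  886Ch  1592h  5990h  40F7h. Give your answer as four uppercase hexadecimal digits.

One's-complement addition (fold any carry out of bit 15 back into bit 0):
  0xF2B2 + 0xEA6F = 0x1DD21 → wrap carry → 0xDD22
  0xDD22 + 0x886C = 0x1658E → wrap carry → 0x658F
  0x658F + 0x1592 = 0x07B21
  0x7B21 + 0x5990 = 0x0D4B1
  0xD4B1 + 0x40F7 = 0x115A8 → wrap carry → 0x15A9
One's-complement sum = 0x15A9.
Checksum = ~0x15A9 & 0xFFFF = 0xEA56.

EA56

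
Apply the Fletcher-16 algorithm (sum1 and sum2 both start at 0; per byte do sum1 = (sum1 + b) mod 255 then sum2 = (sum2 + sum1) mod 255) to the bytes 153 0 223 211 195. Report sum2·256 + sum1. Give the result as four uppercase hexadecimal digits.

0B11

Running sums (mod 255):
  after byte 0 (153): sum1=153, sum2=153
  after byte 1 (0): sum1=153, sum2=51
  after byte 2 (223): sum1=121, sum2=172
  after byte 3 (211): sum1=77, sum2=249
  after byte 4 (195): sum1=17, sum2=11
Checksum = sum2·256 + sum1 = 11·256 + 17 = 2833 = 0x0B11.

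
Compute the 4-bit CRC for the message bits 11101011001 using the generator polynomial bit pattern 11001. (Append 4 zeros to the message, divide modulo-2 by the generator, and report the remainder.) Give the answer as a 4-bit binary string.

Append 4 zeros: 111010110010000. Divide by 11001 (XOR where the leading bit is 1):
  pos 0: 11101 XOR 11001 = 00100
  pos 2: 10001 XOR 11001 = 01000
  pos 3: 10001 XOR 11001 = 01000
  pos 4: 10000 XOR 11001 = 01001
  pos 5: 10010 XOR 11001 = 01011
  pos 6: 10111 XOR 11001 = 01110
  pos 7: 11100 XOR 11001 = 00101
  pos 9: 10100 XOR 11001 = 01101
  pos 10: 11010 XOR 11001 = 00011
Remainder (last 4 bits) = 0011. This is the CRC / FCS.

0011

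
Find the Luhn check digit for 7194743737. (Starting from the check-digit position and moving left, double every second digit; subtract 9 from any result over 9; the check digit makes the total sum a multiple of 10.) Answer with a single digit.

Partial digits right→left: 7 3 7 3 4 7 4 9 1 7
Double every second digit counting from the check-digit position (so the 1st, 3rd, 5th, ... of the partial from the right).
  doubled (with −9 where >9): 5 5 8 8 2 → sum 28
  kept as-is: 3 3 7 9 7 → sum 29
Total = 28 + 29 = 57.
Check digit = (10 − (57 mod 10)) mod 10 = 3.

3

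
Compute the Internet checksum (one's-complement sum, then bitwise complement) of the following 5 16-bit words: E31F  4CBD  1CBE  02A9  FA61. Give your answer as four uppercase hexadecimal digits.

One's-complement addition (fold any carry out of bit 15 back into bit 0):
  0xE31F + 0x4CBD = 0x12FDC → wrap carry → 0x2FDD
  0x2FDD + 0x1CBE = 0x04C9B
  0x4C9B + 0x02A9 = 0x04F44
  0x4F44 + 0xFA61 = 0x149A5 → wrap carry → 0x49A6
One's-complement sum = 0x49A6.
Checksum = ~0x49A6 & 0xFFFF = 0xB659.

B659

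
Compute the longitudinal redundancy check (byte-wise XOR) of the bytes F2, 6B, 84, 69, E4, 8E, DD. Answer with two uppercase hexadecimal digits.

XOR the bytes together:
  start with 0xF2
  0xF2 ⊕ 0x6B = 0x99
  0x99 ⊕ 0x84 = 0x1D
  0x1D ⊕ 0x69 = 0x74
  0x74 ⊕ 0xE4 = 0x90
  0x90 ⊕ 0x8E = 0x1E
  0x1E ⊕ 0xDD = 0xC3

C3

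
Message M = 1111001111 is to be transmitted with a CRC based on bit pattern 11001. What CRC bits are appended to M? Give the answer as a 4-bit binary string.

Append 4 zeros: 11110011110000. Divide by 11001 (XOR where the leading bit is 1):
  pos 0: 11110 XOR 11001 = 00111
  pos 2: 11101 XOR 11001 = 00100
  pos 4: 10011 XOR 11001 = 01010
  pos 5: 10101 XOR 11001 = 01100
  pos 6: 11000 XOR 11001 = 00001
Remainder (last 4 bits) = 1000. This is the CRC / FCS.

1000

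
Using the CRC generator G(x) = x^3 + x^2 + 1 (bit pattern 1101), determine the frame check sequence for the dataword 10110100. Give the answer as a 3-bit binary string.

101

Append 3 zeros: 10110100000. Divide by 1101 (XOR where the leading bit is 1):
  pos 0: 1011 XOR 1101 = 0110
  pos 1: 1100 XOR 1101 = 0001
  pos 4: 1100 XOR 1101 = 0001
  pos 7: 1000 XOR 1101 = 0101
Remainder (last 3 bits) = 101. This is the CRC / FCS.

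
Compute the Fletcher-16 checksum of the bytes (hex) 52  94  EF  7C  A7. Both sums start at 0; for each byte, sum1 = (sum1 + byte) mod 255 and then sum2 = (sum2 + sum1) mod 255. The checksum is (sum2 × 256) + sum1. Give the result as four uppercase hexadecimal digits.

Running sums (mod 255):
  after byte 0 (52): sum1=82, sum2=82
  after byte 1 (94): sum1=230, sum2=57
  after byte 2 (EF): sum1=214, sum2=16
  after byte 3 (7C): sum1=83, sum2=99
  after byte 4 (A7): sum1=250, sum2=94
Checksum = sum2·256 + sum1 = 94·256 + 250 = 24314 = 0x5EFA.

5EFA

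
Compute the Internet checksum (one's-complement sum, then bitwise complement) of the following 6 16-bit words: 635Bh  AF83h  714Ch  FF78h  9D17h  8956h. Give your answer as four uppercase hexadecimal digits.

55ED

One's-complement addition (fold any carry out of bit 15 back into bit 0):
  0x635B + 0xAF83 = 0x112DE → wrap carry → 0x12DF
  0x12DF + 0x714C = 0x0842B
  0x842B + 0xFF78 = 0x183A3 → wrap carry → 0x83A4
  0x83A4 + 0x9D17 = 0x120BB → wrap carry → 0x20BC
  0x20BC + 0x8956 = 0x0AA12
One's-complement sum = 0xAA12.
Checksum = ~0xAA12 & 0xFFFF = 0x55ED.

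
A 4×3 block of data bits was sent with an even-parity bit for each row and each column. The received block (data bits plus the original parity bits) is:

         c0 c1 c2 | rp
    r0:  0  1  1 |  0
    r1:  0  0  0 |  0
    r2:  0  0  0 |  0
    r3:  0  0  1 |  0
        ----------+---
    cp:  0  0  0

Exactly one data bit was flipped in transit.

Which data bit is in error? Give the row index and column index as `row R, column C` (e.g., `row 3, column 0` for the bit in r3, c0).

row 3, column 1

Recompute each row's even parity and compare to rp:
  r0: data parity 0, sent rp 0 → ok
  r1: data parity 0, sent rp 0 → ok
  r2: data parity 0, sent rp 0 → ok
  r3: data parity 1, sent rp 0 → mismatch
Recompute each column's even parity and compare to cp:
  c0: data parity 0, sent cp 0 → ok
  c1: data parity 1, sent cp 0 → mismatch
  c2: data parity 0, sent cp 0 → ok
Exactly one row (r3) and one column (c1) fail → the flipped bit is at their intersection.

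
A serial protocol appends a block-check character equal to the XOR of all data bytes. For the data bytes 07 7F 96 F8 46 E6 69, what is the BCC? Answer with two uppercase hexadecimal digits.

XOR the bytes together:
  start with 0x07
  0x07 ⊕ 0x7F = 0x78
  0x78 ⊕ 0x96 = 0xEE
  0xEE ⊕ 0xF8 = 0x16
  0x16 ⊕ 0x46 = 0x50
  0x50 ⊕ 0xE6 = 0xB6
  0xB6 ⊕ 0x69 = 0xDF

DF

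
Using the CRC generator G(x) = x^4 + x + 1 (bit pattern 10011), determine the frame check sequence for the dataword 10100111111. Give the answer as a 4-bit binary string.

1011

Append 4 zeros: 101001111110000. Divide by 10011 (XOR where the leading bit is 1):
  pos 0: 10100 XOR 10011 = 00111
  pos 2: 11111 XOR 10011 = 01100
  pos 3: 11001 XOR 10011 = 01010
  pos 4: 10101 XOR 10011 = 00110
  pos 6: 11011 XOR 10011 = 01000
  pos 7: 10000 XOR 10011 = 00011
  pos 10: 11000 XOR 10011 = 01011
Remainder (last 4 bits) = 1011. This is the CRC / FCS.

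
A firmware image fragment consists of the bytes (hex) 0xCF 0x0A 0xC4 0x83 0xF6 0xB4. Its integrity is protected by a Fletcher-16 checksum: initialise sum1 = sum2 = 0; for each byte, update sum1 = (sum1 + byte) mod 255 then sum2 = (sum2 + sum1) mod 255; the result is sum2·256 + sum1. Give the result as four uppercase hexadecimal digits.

Running sums (mod 255):
  after byte 0 (0xCF): sum1=207, sum2=207
  after byte 1 (0x0A): sum1=217, sum2=169
  after byte 2 (0xC4): sum1=158, sum2=72
  after byte 3 (0x83): sum1=34, sum2=106
  after byte 4 (0xF6): sum1=25, sum2=131
  after byte 5 (0xB4): sum1=205, sum2=81
Checksum = sum2·256 + sum1 = 81·256 + 205 = 20941 = 0x51CD.

51CD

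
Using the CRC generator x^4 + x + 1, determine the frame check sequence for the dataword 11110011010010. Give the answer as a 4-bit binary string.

Append 4 zeros: 111100110100100000. Divide by 10011 (XOR where the leading bit is 1):
  pos 0: 11110 XOR 10011 = 01101
  pos 1: 11010 XOR 10011 = 01001
  pos 2: 10011 XOR 10011 = 00000
  pos 7: 10100 XOR 10011 = 00111
  pos 9: 11110 XOR 10011 = 01101
  pos 10: 11010 XOR 10011 = 01001
  pos 11: 10010 XOR 10011 = 00001
Remainder (last 4 bits) = 0100. This is the CRC / FCS.

0100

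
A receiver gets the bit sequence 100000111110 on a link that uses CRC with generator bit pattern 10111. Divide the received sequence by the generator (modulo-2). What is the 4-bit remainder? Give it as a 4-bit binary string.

0000

Modulo-2 division of 100000111110 by 10111:
  pos 0: 10000 XOR 10111 = 00111
  pos 2: 11101 XOR 10111 = 01010
  pos 3: 10101 XOR 10111 = 00010
  pos 6: 10111 XOR 10111 = 00000
Remainder = 0000 (zero — the frame passes the CRC check).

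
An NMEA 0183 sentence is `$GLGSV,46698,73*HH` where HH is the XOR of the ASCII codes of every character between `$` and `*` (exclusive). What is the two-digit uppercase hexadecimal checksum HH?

78

XOR the ASCII codes of the payload characters:
  'G' = 0x47 → acc = 0x47
  'L' = 0x4C → acc = 0x0B
  'G' = 0x47 → acc = 0x4C
  'S' = 0x53 → acc = 0x1F
  'V' = 0x56 → acc = 0x49
  ',' = 0x2C → acc = 0x65
  '4' = 0x34 → acc = 0x51
  '6' = 0x36 → acc = 0x67
  '6' = 0x36 → acc = 0x51
  '9' = 0x39 → acc = 0x68
  '8' = 0x38 → acc = 0x50
  ',' = 0x2C → acc = 0x7C
  '7' = 0x37 → acc = 0x4B
  '3' = 0x33 → acc = 0x78
Checksum = 0x78.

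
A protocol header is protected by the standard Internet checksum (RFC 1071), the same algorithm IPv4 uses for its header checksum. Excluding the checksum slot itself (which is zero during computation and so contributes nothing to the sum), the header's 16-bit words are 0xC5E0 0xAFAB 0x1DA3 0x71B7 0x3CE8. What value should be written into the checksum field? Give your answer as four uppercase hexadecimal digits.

BE30

One's-complement addition (fold any carry out of bit 15 back into bit 0):
  0xC5E0 + 0xAFAB = 0x1758B → wrap carry → 0x758C
  0x758C + 0x1DA3 = 0x0932F
  0x932F + 0x71B7 = 0x104E6 → wrap carry → 0x04E7
  0x04E7 + 0x3CE8 = 0x041CF
One's-complement sum = 0x41CF.
Checksum = ~0x41CF & 0xFFFF = 0xBE30.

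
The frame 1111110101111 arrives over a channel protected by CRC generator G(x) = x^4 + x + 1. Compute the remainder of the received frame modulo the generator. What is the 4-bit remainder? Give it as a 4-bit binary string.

1011

Modulo-2 division of 1111110101111 by 10011:
  pos 0: 11111 XOR 10011 = 01100
  pos 1: 11001 XOR 10011 = 01010
  pos 2: 10100 XOR 10011 = 00111
  pos 4: 11110 XOR 10011 = 01101
  pos 5: 11011 XOR 10011 = 01000
  pos 6: 10001 XOR 10011 = 00010
Remainder = 1011 (nonzero — an error is detected).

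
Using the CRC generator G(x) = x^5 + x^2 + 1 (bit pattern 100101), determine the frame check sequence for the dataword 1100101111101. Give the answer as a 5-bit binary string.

Append 5 zeros: 110010111110100000. Divide by 100101 (XOR where the leading bit is 1):
  pos 0: 110010 XOR 100101 = 010111
  pos 1: 101111 XOR 100101 = 001010
  pos 3: 101011 XOR 100101 = 001110
  pos 5: 111011 XOR 100101 = 011110
  pos 6: 111100 XOR 100101 = 011001
  pos 7: 110011 XOR 100101 = 010110
  pos 8: 101100 XOR 100101 = 001001
  pos 10: 100100 XOR 100101 = 000001
Remainder (last 5 bits) = 00100. This is the CRC / FCS.

00100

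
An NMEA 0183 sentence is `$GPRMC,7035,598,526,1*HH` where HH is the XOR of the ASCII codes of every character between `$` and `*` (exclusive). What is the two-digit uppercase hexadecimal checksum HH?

XOR the ASCII codes of the payload characters:
  'G' = 0x47 → acc = 0x47
  'P' = 0x50 → acc = 0x17
  'R' = 0x52 → acc = 0x45
  'M' = 0x4D → acc = 0x08
  'C' = 0x43 → acc = 0x4B
  ',' = 0x2C → acc = 0x67
  '7' = 0x37 → acc = 0x50
  '0' = 0x30 → acc = 0x60
  '3' = 0x33 → acc = 0x53
  '5' = 0x35 → acc = 0x66
  ',' = 0x2C → acc = 0x4A
  '5' = 0x35 → acc = 0x7F
  '9' = 0x39 → acc = 0x46
  '8' = 0x38 → acc = 0x7E
  ',' = 0x2C → acc = 0x52
  '5' = 0x35 → acc = 0x67
  '2' = 0x32 → acc = 0x55
  '6' = 0x36 → acc = 0x63
  ',' = 0x2C → acc = 0x4F
  '1' = 0x31 → acc = 0x7E
Checksum = 0x7E.

7E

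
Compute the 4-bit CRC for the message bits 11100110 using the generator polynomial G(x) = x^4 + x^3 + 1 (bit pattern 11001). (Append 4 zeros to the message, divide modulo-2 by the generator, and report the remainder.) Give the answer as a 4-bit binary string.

0110

Append 4 zeros: 111001100000. Divide by 11001 (XOR where the leading bit is 1):
  pos 0: 11100 XOR 11001 = 00101
  pos 2: 10111 XOR 11001 = 01110
  pos 3: 11100 XOR 11001 = 00101
  pos 5: 10100 XOR 11001 = 01101
  pos 6: 11010 XOR 11001 = 00011
Remainder (last 4 bits) = 0110. This is the CRC / FCS.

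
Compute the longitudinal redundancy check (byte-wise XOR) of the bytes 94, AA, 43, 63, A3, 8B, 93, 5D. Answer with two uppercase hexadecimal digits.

XOR the bytes together:
  start with 0x94
  0x94 ⊕ 0xAA = 0x3E
  0x3E ⊕ 0x43 = 0x7D
  0x7D ⊕ 0x63 = 0x1E
  0x1E ⊕ 0xA3 = 0xBD
  0xBD ⊕ 0x8B = 0x36
  0x36 ⊕ 0x93 = 0xA5
  0xA5 ⊕ 0x5D = 0xF8

F8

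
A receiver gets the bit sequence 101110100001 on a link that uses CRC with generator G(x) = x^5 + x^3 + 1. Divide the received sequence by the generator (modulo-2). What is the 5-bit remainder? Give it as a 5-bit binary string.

Modulo-2 division of 101110100001 by 101001:
  pos 0: 101110 XOR 101001 = 000111
  pos 3: 111100 XOR 101001 = 010101
  pos 4: 101010 XOR 101001 = 000011
Remainder = 01101 (nonzero — an error is detected).

01101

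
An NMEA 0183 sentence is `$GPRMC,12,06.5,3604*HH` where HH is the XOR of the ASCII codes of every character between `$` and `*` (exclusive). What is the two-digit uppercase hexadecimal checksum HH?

78

XOR the ASCII codes of the payload characters:
  'G' = 0x47 → acc = 0x47
  'P' = 0x50 → acc = 0x17
  'R' = 0x52 → acc = 0x45
  'M' = 0x4D → acc = 0x08
  'C' = 0x43 → acc = 0x4B
  ',' = 0x2C → acc = 0x67
  '1' = 0x31 → acc = 0x56
  '2' = 0x32 → acc = 0x64
  ',' = 0x2C → acc = 0x48
  '0' = 0x30 → acc = 0x78
  '6' = 0x36 → acc = 0x4E
  '.' = 0x2E → acc = 0x60
  '5' = 0x35 → acc = 0x55
  ',' = 0x2C → acc = 0x79
  '3' = 0x33 → acc = 0x4A
  '6' = 0x36 → acc = 0x7C
  '0' = 0x30 → acc = 0x4C
  '4' = 0x34 → acc = 0x78
Checksum = 0x78.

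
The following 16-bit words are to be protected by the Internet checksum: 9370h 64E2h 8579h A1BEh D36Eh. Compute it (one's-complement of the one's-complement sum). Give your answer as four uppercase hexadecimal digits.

One's-complement addition (fold any carry out of bit 15 back into bit 0):
  0x9370 + 0x64E2 = 0x0F852
  0xF852 + 0x8579 = 0x17DCB → wrap carry → 0x7DCC
  0x7DCC + 0xA1BE = 0x11F8A → wrap carry → 0x1F8B
  0x1F8B + 0xD36E = 0x0F2F9
One's-complement sum = 0xF2F9.
Checksum = ~0xF2F9 & 0xFFFF = 0x0D06.

0D06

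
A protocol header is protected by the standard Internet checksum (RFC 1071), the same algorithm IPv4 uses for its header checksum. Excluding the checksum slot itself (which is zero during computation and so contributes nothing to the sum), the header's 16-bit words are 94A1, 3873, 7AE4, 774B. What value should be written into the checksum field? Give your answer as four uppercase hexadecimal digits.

One's-complement addition (fold any carry out of bit 15 back into bit 0):
  0x94A1 + 0x3873 = 0x0CD14
  0xCD14 + 0x7AE4 = 0x147F8 → wrap carry → 0x47F9
  0x47F9 + 0x774B = 0x0BF44
One's-complement sum = 0xBF44.
Checksum = ~0xBF44 & 0xFFFF = 0x40BB.

40BB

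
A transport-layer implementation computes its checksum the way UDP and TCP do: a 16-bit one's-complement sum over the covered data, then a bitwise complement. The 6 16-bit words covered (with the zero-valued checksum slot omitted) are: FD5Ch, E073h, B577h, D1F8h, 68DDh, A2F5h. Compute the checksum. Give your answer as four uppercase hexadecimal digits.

One's-complement addition (fold any carry out of bit 15 back into bit 0):
  0xFD5C + 0xE073 = 0x1DDCF → wrap carry → 0xDDD0
  0xDDD0 + 0xB577 = 0x19347 → wrap carry → 0x9348
  0x9348 + 0xD1F8 = 0x16540 → wrap carry → 0x6541
  0x6541 + 0x68DD = 0x0CE1E
  0xCE1E + 0xA2F5 = 0x17113 → wrap carry → 0x7114
One's-complement sum = 0x7114.
Checksum = ~0x7114 & 0xFFFF = 0x8EEB.

8EEB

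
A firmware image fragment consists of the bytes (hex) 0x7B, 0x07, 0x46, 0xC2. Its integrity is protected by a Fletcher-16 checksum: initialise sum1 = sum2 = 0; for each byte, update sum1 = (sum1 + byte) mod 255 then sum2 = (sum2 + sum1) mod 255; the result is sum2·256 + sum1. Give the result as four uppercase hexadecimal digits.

528B

Running sums (mod 255):
  after byte 0 (0x7B): sum1=123, sum2=123
  after byte 1 (0x07): sum1=130, sum2=253
  after byte 2 (0x46): sum1=200, sum2=198
  after byte 3 (0xC2): sum1=139, sum2=82
Checksum = sum2·256 + sum1 = 82·256 + 139 = 21131 = 0x528B.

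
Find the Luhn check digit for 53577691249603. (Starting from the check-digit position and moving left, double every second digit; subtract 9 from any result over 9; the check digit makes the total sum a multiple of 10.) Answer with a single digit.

0

Partial digits right→left: 3 0 6 9 4 2 1 9 6 7 7 5 3 5
Double every second digit counting from the check-digit position (so the 1st, 3rd, 5th, ... of the partial from the right).
  doubled (with −9 where >9): 6 3 8 2 3 5 6 → sum 33
  kept as-is: 0 9 2 9 7 5 5 → sum 37
Total = 33 + 37 = 70.
Check digit = (10 − (70 mod 10)) mod 10 = 0.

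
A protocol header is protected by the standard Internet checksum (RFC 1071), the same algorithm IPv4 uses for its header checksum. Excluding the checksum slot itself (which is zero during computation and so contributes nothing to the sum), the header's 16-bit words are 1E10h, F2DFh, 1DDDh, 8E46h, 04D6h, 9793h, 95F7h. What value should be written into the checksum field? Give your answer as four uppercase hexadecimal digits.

One's-complement addition (fold any carry out of bit 15 back into bit 0):
  0x1E10 + 0xF2DF = 0x110EF → wrap carry → 0x10F0
  0x10F0 + 0x1DDD = 0x02ECD
  0x2ECD + 0x8E46 = 0x0BD13
  0xBD13 + 0x04D6 = 0x0C1E9
  0xC1E9 + 0x9793 = 0x1597C → wrap carry → 0x597D
  0x597D + 0x95F7 = 0x0EF74
One's-complement sum = 0xEF74.
Checksum = ~0xEF74 & 0xFFFF = 0x108B.

108B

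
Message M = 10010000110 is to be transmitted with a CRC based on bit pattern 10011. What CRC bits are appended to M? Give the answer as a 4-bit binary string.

1101

Append 4 zeros: 100100001100000. Divide by 10011 (XOR where the leading bit is 1):
  pos 0: 10010 XOR 10011 = 00001
  pos 4: 10001 XOR 10011 = 00010
  pos 7: 10100 XOR 10011 = 00111
  pos 9: 11100 XOR 10011 = 01111
  pos 10: 11110 XOR 10011 = 01101
Remainder (last 4 bits) = 1101. This is the CRC / FCS.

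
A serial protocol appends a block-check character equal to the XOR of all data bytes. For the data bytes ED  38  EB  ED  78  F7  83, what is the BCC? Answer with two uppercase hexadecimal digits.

DF

XOR the bytes together:
  start with 0xED
  0xED ⊕ 0x38 = 0xD5
  0xD5 ⊕ 0xEB = 0x3E
  0x3E ⊕ 0xED = 0xD3
  0xD3 ⊕ 0x78 = 0xAB
  0xAB ⊕ 0xF7 = 0x5C
  0x5C ⊕ 0x83 = 0xDF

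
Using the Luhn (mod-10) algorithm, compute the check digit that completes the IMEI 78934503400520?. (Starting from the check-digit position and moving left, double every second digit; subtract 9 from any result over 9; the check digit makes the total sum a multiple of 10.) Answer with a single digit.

Partial digits right→left: 0 2 5 0 0 4 3 0 5 4 3 9 8 7
Double every second digit counting from the check-digit position (so the 1st, 3rd, 5th, ... of the partial from the right).
  doubled (with −9 where >9): 0 1 0 6 1 6 7 → sum 21
  kept as-is: 2 0 4 0 4 9 7 → sum 26
Total = 21 + 26 = 47.
Check digit = (10 − (47 mod 10)) mod 10 = 3.

3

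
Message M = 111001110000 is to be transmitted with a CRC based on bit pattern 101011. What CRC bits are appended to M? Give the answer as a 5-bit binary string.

10100

Append 5 zeros: 11100111000000000. Divide by 101011 (XOR where the leading bit is 1):
  pos 0: 111001 XOR 101011 = 010010
  pos 1: 100101 XOR 101011 = 001110
  pos 3: 111010 XOR 101011 = 010001
  pos 4: 100010 XOR 101011 = 001001
  pos 6: 100100 XOR 101011 = 001111
  pos 8: 111100 XOR 101011 = 010111
  pos 9: 101110 XOR 101011 = 000101
Remainder (last 5 bits) = 10100. This is the CRC / FCS.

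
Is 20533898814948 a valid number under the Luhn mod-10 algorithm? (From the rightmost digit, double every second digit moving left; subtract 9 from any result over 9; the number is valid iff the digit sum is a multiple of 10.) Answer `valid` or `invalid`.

valid

From the right, keep odd positions and double even positions (subtract 9 from any doubled value over 9):
  doubled (positions 2,4,...): 8 8 7 9 6 1 4 → sum 43
  kept (positions 1,3,...): 8 9 1 8 8 3 0 → sum 37
Total = 80.
80 mod 10 = 0, so the number is valid.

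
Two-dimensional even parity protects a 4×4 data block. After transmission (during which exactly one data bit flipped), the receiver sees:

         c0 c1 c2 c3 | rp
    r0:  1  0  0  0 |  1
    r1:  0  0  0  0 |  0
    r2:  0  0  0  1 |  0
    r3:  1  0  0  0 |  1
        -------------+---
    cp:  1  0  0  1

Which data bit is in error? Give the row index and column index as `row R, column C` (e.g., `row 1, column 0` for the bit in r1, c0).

row 2, column 0

Recompute each row's even parity and compare to rp:
  r0: data parity 1, sent rp 1 → ok
  r1: data parity 0, sent rp 0 → ok
  r2: data parity 1, sent rp 0 → mismatch
  r3: data parity 1, sent rp 1 → ok
Recompute each column's even parity and compare to cp:
  c0: data parity 0, sent cp 1 → mismatch
  c1: data parity 0, sent cp 0 → ok
  c2: data parity 0, sent cp 0 → ok
  c3: data parity 1, sent cp 1 → ok
Exactly one row (r2) and one column (c0) fail → the flipped bit is at their intersection.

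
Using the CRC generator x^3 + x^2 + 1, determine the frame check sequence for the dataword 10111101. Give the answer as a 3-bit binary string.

110

Append 3 zeros: 10111101000. Divide by 1101 (XOR where the leading bit is 1):
  pos 0: 1011 XOR 1101 = 0110
  pos 1: 1101 XOR 1101 = 0000
  pos 5: 1010 XOR 1101 = 0111
  pos 6: 1110 XOR 1101 = 0011
Remainder (last 3 bits) = 110. This is the CRC / FCS.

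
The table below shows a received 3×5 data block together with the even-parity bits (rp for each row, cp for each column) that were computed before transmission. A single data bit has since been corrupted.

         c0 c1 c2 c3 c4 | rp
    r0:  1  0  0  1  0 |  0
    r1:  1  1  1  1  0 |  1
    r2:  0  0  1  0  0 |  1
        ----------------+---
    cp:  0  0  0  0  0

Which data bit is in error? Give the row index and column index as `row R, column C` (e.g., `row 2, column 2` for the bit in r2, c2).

Recompute each row's even parity and compare to rp:
  r0: data parity 0, sent rp 0 → ok
  r1: data parity 0, sent rp 1 → mismatch
  r2: data parity 1, sent rp 1 → ok
Recompute each column's even parity and compare to cp:
  c0: data parity 0, sent cp 0 → ok
  c1: data parity 1, sent cp 0 → mismatch
  c2: data parity 0, sent cp 0 → ok
  c3: data parity 0, sent cp 0 → ok
  c4: data parity 0, sent cp 0 → ok
Exactly one row (r1) and one column (c1) fail → the flipped bit is at their intersection.

row 1, column 1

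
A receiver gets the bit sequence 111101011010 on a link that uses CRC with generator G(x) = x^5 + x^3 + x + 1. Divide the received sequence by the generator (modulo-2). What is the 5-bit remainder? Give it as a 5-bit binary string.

00000

Modulo-2 division of 111101011010 by 101011:
  pos 0: 111101 XOR 101011 = 010110
  pos 1: 101100 XOR 101011 = 000111
  pos 4: 111110 XOR 101011 = 010101
  pos 5: 101011 XOR 101011 = 000000
Remainder = 00000 (zero — the frame passes the CRC check).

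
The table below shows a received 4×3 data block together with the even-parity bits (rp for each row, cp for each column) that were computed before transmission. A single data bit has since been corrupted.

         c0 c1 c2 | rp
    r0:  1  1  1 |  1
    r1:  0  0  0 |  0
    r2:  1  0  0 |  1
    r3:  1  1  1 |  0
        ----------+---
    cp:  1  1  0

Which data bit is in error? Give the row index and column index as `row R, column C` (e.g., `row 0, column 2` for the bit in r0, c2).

Recompute each row's even parity and compare to rp:
  r0: data parity 1, sent rp 1 → ok
  r1: data parity 0, sent rp 0 → ok
  r2: data parity 1, sent rp 1 → ok
  r3: data parity 1, sent rp 0 → mismatch
Recompute each column's even parity and compare to cp:
  c0: data parity 1, sent cp 1 → ok
  c1: data parity 0, sent cp 1 → mismatch
  c2: data parity 0, sent cp 0 → ok
Exactly one row (r3) and one column (c1) fail → the flipped bit is at their intersection.

row 3, column 1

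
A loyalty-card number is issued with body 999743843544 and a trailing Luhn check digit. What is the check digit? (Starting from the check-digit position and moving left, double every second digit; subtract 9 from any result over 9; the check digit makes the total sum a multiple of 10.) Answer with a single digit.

6

Partial digits right→left: 4 4 5 3 4 8 3 4 7 9 9 9
Double every second digit counting from the check-digit position (so the 1st, 3rd, 5th, ... of the partial from the right).
  doubled (with −9 where >9): 8 1 8 6 5 9 → sum 37
  kept as-is: 4 3 8 4 9 9 → sum 37
Total = 37 + 37 = 74.
Check digit = (10 − (74 mod 10)) mod 10 = 6.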